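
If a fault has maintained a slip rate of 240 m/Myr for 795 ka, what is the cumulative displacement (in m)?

191 m

slip = rate × time = 240 m/Myr × 795 ka = 191 m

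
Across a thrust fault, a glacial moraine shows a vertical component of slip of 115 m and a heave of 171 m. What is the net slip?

206 m

net slip = √(throw² + heave²) = √(115² + 171²) = 206 m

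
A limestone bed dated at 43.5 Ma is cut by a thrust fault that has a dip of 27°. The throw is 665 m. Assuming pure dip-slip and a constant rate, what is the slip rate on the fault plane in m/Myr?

33.7 m/Myr

dip-slip = throw / sin(dip) = 665 m / sin(27°) = 1465 m
rate = 1465 m / 43.5 Ma = 0.0000337 m/yr = 33.7 m/Myr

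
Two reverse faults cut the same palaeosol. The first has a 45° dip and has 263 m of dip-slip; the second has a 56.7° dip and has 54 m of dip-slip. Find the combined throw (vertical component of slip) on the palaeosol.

throw_A = 263 × sin(45°) = 186 m
throw_B = 54 × sin(56.7°) = 45.13 m
total = 186 + 45.13 = 231 m

231 m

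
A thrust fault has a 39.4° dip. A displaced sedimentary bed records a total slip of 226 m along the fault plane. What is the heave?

heave = dip-slip × cos(dip) = 226 m × cos(39.4°) = 175 m

175 m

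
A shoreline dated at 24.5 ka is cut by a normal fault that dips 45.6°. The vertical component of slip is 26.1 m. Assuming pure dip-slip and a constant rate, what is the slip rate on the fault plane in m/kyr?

dip-slip = throw / sin(dip) = 26.1 m / sin(45.6°) = 36.53 m
rate = 36.53 m / 24.5 ka = 0.00149 m/yr = 1.49 m/kyr

1.49 m/kyr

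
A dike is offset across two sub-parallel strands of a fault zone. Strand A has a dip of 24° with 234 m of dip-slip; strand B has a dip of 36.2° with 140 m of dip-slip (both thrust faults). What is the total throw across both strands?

178 m

throw_A = 234 × sin(24°) = 95.18 m
throw_B = 140 × sin(36.2°) = 82.68 m
total = 95.18 + 82.68 = 178 m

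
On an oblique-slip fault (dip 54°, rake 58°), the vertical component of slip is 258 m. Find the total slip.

376 m

dip-slip = throw / sin(dip) = 258 / sin(54°) = 318.9 m
net slip = dip-slip / sin(rake) = 318.9 / sin(58°) = 376 m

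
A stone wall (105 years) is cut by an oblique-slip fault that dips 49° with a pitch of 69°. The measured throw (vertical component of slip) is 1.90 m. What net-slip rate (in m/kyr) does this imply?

dip-slip = throw / sin(dip) = 1.90 / sin(49°) = 2.518 m
net slip = dip-slip / sin(rake) = 2.518 / sin(69°) = 2.697 m
rate = 2.697 m / 105 years = 0.0257 m/yr = 25.7 m/kyr

25.7 m/kyr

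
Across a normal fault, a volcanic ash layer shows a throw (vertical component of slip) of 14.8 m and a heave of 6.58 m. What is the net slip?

net slip = √(throw² + heave²) = √(14.8² + 6.58²) = 16.2 m

16.2 m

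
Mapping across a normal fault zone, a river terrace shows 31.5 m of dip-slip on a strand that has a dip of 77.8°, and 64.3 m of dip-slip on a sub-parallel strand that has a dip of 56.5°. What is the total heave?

heave_A = 31.5 × cos(77.8°) = 6.657 m
heave_B = 64.3 × cos(56.5°) = 35.49 m
total = 6.657 + 35.49 = 42.1 m

42.1 m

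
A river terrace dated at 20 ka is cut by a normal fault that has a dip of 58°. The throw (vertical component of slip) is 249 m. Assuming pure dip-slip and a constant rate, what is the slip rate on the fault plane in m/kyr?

dip-slip = throw / sin(dip) = 249 m / sin(58°) = 293.6 m
rate = 293.6 m / 20 ka = 0.0147 m/yr = 14.7 m/kyr

14.7 m/kyr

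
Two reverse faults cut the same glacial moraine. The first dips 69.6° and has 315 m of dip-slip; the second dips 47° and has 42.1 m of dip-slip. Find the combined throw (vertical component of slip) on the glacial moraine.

throw_A = 315 × sin(69.6°) = 295.2 m
throw_B = 42.1 × sin(47°) = 30.79 m
total = 295.2 + 30.79 = 326 m

326 m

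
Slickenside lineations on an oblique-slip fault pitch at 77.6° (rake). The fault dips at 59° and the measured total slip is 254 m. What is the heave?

128 m

dip-slip = net slip × sin(rake) = 254 m × sin(77.6°) = 248.1 m
heave = dip-slip × cos(dip) = 248.1 × cos(59°) = 128 m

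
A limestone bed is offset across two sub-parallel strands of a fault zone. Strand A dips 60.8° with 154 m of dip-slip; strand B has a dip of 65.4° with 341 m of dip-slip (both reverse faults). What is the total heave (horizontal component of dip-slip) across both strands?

217 m

heave_A = 154 × cos(60.8°) = 75.13 m
heave_B = 341 × cos(65.4°) = 142 m
total = 75.13 + 142 = 217 m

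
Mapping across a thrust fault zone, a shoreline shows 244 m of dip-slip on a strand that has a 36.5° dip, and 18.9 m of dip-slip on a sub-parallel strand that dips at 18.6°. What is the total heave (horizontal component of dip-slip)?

heave_A = 244 × cos(36.5°) = 196.1 m
heave_B = 18.9 × cos(18.6°) = 17.91 m
total = 196.1 + 17.91 = 214 m

214 m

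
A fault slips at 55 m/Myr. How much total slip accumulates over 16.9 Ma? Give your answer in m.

slip = rate × time = 55 m/Myr × 16.9 Ma = 930 m

930 m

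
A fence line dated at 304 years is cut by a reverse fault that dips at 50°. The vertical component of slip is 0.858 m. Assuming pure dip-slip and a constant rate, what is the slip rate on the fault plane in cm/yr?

dip-slip = throw / sin(dip) = 0.858 m / sin(50°) = 1.120 m
rate = 1.120 m / 304 years = 0.00368 m/yr = 0.368 cm/yr

0.368 cm/yr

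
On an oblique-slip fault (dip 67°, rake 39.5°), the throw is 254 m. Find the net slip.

434 m

dip-slip = throw / sin(dip) = 254 / sin(67°) = 275.9 m
net slip = dip-slip / sin(rake) = 275.9 / sin(39.5°) = 434 m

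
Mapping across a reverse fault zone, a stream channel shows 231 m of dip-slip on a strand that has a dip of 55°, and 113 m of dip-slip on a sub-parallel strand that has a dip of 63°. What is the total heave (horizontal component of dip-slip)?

184 m

heave_A = 231 × cos(55°) = 132.5 m
heave_B = 113 × cos(63°) = 51.30 m
total = 132.5 + 51.30 = 184 m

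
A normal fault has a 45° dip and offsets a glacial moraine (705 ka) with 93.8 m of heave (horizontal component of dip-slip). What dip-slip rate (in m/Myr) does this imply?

188 m/Myr

dip-slip = heave / cos(dip) = 93.8 m / cos(45°) = 132.7 m
rate = 132.7 m / 705 ka = 0.000188 m/yr = 188 m/Myr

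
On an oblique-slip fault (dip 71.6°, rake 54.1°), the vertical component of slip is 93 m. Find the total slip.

121 m

dip-slip = throw / sin(dip) = 93 / sin(71.6°) = 98.01 m
net slip = dip-slip / sin(rake) = 98.01 / sin(54.1°) = 121 m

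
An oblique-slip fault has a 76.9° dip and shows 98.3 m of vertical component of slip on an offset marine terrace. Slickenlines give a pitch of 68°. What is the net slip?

dip-slip = throw / sin(dip) = 98.3 / sin(76.9°) = 100.9 m
net slip = dip-slip / sin(rake) = 100.9 / sin(68°) = 109 m

109 m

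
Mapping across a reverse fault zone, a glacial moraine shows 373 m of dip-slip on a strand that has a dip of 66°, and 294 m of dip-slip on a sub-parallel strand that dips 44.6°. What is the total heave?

361 m

heave_A = 373 × cos(66°) = 151.7 m
heave_B = 294 × cos(44.6°) = 209.3 m
total = 151.7 + 209.3 = 361 m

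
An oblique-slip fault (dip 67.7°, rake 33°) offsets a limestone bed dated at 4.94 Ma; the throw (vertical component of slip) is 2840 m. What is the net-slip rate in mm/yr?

dip-slip = throw / sin(dip) = 2840 / sin(67.7°) = 3070 m
net slip = dip-slip / sin(rake) = 3070 / sin(33°) = 5636 m
rate = 5636 m / 4.94 Ma = 0.00114 m/yr = 1.14 mm/yr

1.14 mm/yr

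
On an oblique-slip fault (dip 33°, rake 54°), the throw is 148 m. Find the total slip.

336 m

dip-slip = throw / sin(dip) = 148 / sin(33°) = 271.7 m
net slip = dip-slip / sin(rake) = 271.7 / sin(54°) = 336 m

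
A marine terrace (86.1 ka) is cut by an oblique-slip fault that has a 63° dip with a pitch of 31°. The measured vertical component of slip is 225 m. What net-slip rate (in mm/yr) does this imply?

dip-slip = throw / sin(dip) = 225 / sin(63°) = 252.5 m
net slip = dip-slip / sin(rake) = 252.5 / sin(31°) = 490.3 m
rate = 490.3 m / 86.1 ka = 0.00569 m/yr = 5.69 mm/yr

5.69 mm/yr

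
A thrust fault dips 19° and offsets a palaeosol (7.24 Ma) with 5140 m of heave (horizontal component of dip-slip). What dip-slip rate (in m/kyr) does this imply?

dip-slip = heave / cos(dip) = 5140 m / cos(19°) = 5436 m
rate = 5436 m / 7.24 Ma = 0.000751 m/yr = 0.751 m/kyr

0.751 m/kyr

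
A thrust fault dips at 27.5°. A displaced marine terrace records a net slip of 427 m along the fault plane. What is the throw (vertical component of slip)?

throw = dip-slip × sin(dip) = 427 m × sin(27.5°) = 197 m

197 m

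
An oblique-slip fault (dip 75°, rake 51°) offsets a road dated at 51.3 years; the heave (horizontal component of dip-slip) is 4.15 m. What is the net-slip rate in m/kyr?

dip-slip = heave / cos(dip) = 4.15 / cos(75°) = 16.03 m
net slip = dip-slip / sin(rake) = 16.03 / sin(51°) = 20.63 m
rate = 20.63 m / 51.3 years = 0.402 m/yr = 402 m/kyr

402 m/kyr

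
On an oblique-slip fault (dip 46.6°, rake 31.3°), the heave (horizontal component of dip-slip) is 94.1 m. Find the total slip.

264 m

dip-slip = heave / cos(dip) = 94.1 / cos(46.6°) = 137 m
net slip = dip-slip / sin(rake) = 137 / sin(31.3°) = 264 m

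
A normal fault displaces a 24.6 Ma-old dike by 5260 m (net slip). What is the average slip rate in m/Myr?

rate = 5260 m / 24.6 Ma = 0.000214 m/yr = 214 m/Myr

214 m/Myr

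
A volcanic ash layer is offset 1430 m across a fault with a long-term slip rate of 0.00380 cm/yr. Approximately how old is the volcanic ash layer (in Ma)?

age = offset / rate = 1430 m / (0.00380 cm/yr) = 3.76e+07 yr = 37.6 Ma

37.6 Ma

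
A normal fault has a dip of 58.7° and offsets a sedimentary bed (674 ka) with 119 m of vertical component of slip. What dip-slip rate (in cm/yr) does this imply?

dip-slip = throw / sin(dip) = 119 m / sin(58.7°) = 139.3 m
rate = 139.3 m / 674 ka = 0.000207 m/yr = 0.0207 cm/yr

0.0207 cm/yr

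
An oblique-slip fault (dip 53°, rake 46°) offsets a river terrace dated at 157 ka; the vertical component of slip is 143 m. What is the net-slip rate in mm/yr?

dip-slip = throw / sin(dip) = 143 / sin(53°) = 179.1 m
net slip = dip-slip / sin(rake) = 179.1 / sin(46°) = 248.9 m
rate = 248.9 m / 157 ka = 0.00159 m/yr = 1.59 mm/yr

1.59 mm/yr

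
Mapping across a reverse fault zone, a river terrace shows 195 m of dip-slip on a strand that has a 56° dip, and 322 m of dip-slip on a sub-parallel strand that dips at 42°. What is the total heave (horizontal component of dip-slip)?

heave_A = 195 × cos(56°) = 109 m
heave_B = 322 × cos(42°) = 239.3 m
total = 109 + 239.3 = 348 m

348 m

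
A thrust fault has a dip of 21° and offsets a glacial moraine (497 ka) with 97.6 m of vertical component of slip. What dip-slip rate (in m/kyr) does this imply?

0.548 m/kyr

dip-slip = throw / sin(dip) = 97.6 m / sin(21°) = 272.3 m
rate = 272.3 m / 497 ka = 0.000548 m/yr = 0.548 m/kyr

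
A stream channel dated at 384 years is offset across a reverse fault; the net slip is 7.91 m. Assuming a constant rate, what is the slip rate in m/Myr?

20600 m/Myr

rate = 7.91 m / 384 years = 0.0206 m/yr = 20600 m/Myr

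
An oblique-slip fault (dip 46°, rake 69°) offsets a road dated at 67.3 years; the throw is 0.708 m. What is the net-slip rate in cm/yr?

dip-slip = throw / sin(dip) = 0.708 / sin(46°) = 0.9842 m
net slip = dip-slip / sin(rake) = 0.9842 / sin(69°) = 1.054 m
rate = 1.054 m / 67.3 years = 0.0157 m/yr = 1.57 cm/yr

1.57 cm/yr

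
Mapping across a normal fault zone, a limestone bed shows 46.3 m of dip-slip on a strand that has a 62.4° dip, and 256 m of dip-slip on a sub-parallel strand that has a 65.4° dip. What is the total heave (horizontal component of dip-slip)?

heave_A = 46.3 × cos(62.4°) = 21.45 m
heave_B = 256 × cos(65.4°) = 106.6 m
total = 21.45 + 106.6 = 128 m

128 m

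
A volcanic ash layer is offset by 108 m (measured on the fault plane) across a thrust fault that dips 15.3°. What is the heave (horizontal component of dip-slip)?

104 m

heave = dip-slip × cos(dip) = 108 m × cos(15.3°) = 104 m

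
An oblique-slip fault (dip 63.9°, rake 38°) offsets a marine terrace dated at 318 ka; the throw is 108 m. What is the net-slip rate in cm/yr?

0.0614 cm/yr

dip-slip = throw / sin(dip) = 108 / sin(63.9°) = 120.3 m
net slip = dip-slip / sin(rake) = 120.3 / sin(38°) = 195.3 m
rate = 195.3 m / 318 ka = 0.000614 m/yr = 0.0614 cm/yr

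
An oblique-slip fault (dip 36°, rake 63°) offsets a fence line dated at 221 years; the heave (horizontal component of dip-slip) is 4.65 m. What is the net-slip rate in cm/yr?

dip-slip = heave / cos(dip) = 4.65 / cos(36°) = 5.748 m
net slip = dip-slip / sin(rake) = 5.748 / sin(63°) = 6.451 m
rate = 6.451 m / 221 years = 0.0292 m/yr = 2.92 cm/yr

2.92 cm/yr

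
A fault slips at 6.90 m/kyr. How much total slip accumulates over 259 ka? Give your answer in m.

slip = rate × time = 6.90 m/kyr × 259 ka = 1790 m

1790 m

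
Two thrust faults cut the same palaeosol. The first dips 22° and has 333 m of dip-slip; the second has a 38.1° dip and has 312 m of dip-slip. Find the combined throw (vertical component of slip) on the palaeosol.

317 m

throw_A = 333 × sin(22°) = 124.7 m
throw_B = 312 × sin(38.1°) = 192.5 m
total = 124.7 + 192.5 = 317 m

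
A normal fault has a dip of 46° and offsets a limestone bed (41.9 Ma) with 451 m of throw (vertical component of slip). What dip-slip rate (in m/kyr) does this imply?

dip-slip = throw / sin(dip) = 451 m / sin(46°) = 627 m
rate = 627 m / 41.9 Ma = 0.0000150 m/yr = 0.0150 m/kyr

0.0150 m/kyr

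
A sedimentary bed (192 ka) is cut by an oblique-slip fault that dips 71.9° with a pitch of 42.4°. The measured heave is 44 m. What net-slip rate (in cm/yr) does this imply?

0.109 cm/yr

dip-slip = heave / cos(dip) = 44 / cos(71.9°) = 141.6 m
net slip = dip-slip / sin(rake) = 141.6 / sin(42.4°) = 210 m
rate = 210 m / 192 ka = 0.00109 m/yr = 0.109 cm/yr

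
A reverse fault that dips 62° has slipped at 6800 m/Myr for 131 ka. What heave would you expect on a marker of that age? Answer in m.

418 m

dip-slip = rate × time = 6800 m/Myr × 131 ka = 890.8 m
heave = dip-slip × cos(dip) = 890.8 × cos(62°) = 418 m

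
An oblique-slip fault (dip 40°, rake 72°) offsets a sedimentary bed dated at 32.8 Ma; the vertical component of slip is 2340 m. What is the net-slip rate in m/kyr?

dip-slip = throw / sin(dip) = 2340 / sin(40°) = 3640 m
net slip = dip-slip / sin(rake) = 3640 / sin(72°) = 3828 m
rate = 3828 m / 32.8 Ma = 0.000117 m/yr = 0.117 m/kyr

0.117 m/kyr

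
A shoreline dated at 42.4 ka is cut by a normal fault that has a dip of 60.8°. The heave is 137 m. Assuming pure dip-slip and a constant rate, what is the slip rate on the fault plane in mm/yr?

dip-slip = heave / cos(dip) = 137 m / cos(60.8°) = 280.8 m
rate = 280.8 m / 42.4 ka = 0.00662 m/yr = 6.62 mm/yr

6.62 mm/yr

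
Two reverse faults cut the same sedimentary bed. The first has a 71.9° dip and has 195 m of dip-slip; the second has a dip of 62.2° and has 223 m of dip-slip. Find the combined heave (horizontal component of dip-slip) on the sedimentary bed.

heave_A = 195 × cos(71.9°) = 60.58 m
heave_B = 223 × cos(62.2°) = 104 m
total = 60.58 + 104 = 165 m

165 m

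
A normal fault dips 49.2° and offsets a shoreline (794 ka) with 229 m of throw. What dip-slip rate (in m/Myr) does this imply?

381 m/Myr

dip-slip = throw / sin(dip) = 229 m / sin(49.2°) = 302.5 m
rate = 302.5 m / 794 ka = 0.000381 m/yr = 381 m/Myr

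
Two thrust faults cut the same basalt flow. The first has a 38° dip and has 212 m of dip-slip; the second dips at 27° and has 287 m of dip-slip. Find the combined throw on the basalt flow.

261 m

throw_A = 212 × sin(38°) = 130.5 m
throw_B = 287 × sin(27°) = 130.3 m
total = 130.5 + 130.3 = 261 m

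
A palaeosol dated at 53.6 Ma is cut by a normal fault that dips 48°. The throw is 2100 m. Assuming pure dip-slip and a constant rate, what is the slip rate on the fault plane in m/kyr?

dip-slip = throw / sin(dip) = 2100 m / sin(48°) = 2826 m
rate = 2826 m / 53.6 Ma = 0.0000527 m/yr = 0.0527 m/kyr

0.0527 m/kyr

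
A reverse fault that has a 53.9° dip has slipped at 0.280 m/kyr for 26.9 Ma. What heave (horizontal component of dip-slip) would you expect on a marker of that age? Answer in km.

4.44 km

dip-slip = rate × time = 0.280 m/kyr × 26.9 Ma = 7532 m
heave = dip-slip × cos(dip) = 7532 × cos(53.9°) = 4440 m = 4.44 km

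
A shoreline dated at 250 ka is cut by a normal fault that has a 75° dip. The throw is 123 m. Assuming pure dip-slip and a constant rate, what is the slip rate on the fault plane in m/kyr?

dip-slip = throw / sin(dip) = 123 m / sin(75°) = 127.3 m
rate = 127.3 m / 250 ka = 0.000509 m/yr = 0.509 m/kyr

0.509 m/kyr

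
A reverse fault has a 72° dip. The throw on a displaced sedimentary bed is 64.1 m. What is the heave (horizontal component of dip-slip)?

20.8 m

heave = throw / tan(dip) = 64.1 / tan(72°) = 20.8 m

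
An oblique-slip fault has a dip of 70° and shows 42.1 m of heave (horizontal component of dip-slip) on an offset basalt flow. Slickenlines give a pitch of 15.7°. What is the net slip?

dip-slip = heave / cos(dip) = 42.1 / cos(70°) = 123.1 m
net slip = dip-slip / sin(rake) = 123.1 / sin(15.7°) = 455 m

455 m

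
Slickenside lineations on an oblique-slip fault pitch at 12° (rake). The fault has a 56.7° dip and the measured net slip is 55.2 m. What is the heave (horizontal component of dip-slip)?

dip-slip = net slip × sin(rake) = 55.2 m × sin(12°) = 11.48 m
heave = dip-slip × cos(dip) = 11.48 × cos(56.7°) = 6.30 m

6.30 m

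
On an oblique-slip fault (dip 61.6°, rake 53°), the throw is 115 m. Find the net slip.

164 m

dip-slip = throw / sin(dip) = 115 / sin(61.6°) = 130.7 m
net slip = dip-slip / sin(rake) = 130.7 / sin(53°) = 164 m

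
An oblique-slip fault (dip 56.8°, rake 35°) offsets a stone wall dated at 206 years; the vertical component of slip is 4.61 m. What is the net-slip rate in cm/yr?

dip-slip = throw / sin(dip) = 4.61 / sin(56.8°) = 5.509 m
net slip = dip-slip / sin(rake) = 5.509 / sin(35°) = 9.605 m
rate = 9.605 m / 206 years = 0.0466 m/yr = 4.66 cm/yr

4.66 cm/yr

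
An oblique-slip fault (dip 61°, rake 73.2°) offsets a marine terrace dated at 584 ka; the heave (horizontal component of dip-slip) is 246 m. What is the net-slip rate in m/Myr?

908 m/Myr

dip-slip = heave / cos(dip) = 246 / cos(61°) = 507.4 m
net slip = dip-slip / sin(rake) = 507.4 / sin(73.2°) = 530 m
rate = 530 m / 584 ka = 0.000908 m/yr = 908 m/Myr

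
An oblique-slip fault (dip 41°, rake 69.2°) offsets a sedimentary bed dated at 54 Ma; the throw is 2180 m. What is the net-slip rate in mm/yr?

0.0658 mm/yr

dip-slip = throw / sin(dip) = 2180 / sin(41°) = 3323 m
net slip = dip-slip / sin(rake) = 3323 / sin(69.2°) = 3555 m
rate = 3555 m / 54 Ma = 0.0000658 m/yr = 0.0658 mm/yr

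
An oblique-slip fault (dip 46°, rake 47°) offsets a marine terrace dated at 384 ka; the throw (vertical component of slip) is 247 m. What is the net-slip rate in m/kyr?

dip-slip = throw / sin(dip) = 247 / sin(46°) = 343.4 m
net slip = dip-slip / sin(rake) = 343.4 / sin(47°) = 469.5 m
rate = 469.5 m / 384 ka = 0.00122 m/yr = 1.22 m/kyr

1.22 m/kyr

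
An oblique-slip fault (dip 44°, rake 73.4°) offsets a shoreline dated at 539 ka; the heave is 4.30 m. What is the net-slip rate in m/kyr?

dip-slip = heave / cos(dip) = 4.30 / cos(44°) = 5.978 m
net slip = dip-slip / sin(rake) = 5.978 / sin(73.4°) = 6.238 m
rate = 6.238 m / 539 ka = 0.0000116 m/yr = 0.0116 m/kyr

0.0116 m/kyr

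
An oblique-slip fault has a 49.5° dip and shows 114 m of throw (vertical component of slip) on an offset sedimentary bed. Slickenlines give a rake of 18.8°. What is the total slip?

dip-slip = throw / sin(dip) = 114 / sin(49.5°) = 149.9 m
net slip = dip-slip / sin(rake) = 149.9 / sin(18.8°) = 465 m

465 m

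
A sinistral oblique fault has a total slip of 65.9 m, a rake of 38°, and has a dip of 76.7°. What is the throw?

39.5 m

dip-slip = net slip × sin(rake) = 65.9 m × sin(38°) = 40.57 m
throw = dip-slip × sin(dip) = 40.57 × sin(76.7°) = 39.5 m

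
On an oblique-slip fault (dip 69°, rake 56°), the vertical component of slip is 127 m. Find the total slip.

dip-slip = throw / sin(dip) = 127 / sin(69°) = 136 m
net slip = dip-slip / sin(rake) = 136 / sin(56°) = 164 m

164 m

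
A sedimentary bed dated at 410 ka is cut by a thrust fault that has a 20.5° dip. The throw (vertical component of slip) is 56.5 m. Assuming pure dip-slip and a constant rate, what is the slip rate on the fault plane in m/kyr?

0.393 m/kyr

dip-slip = throw / sin(dip) = 56.5 m / sin(20.5°) = 161.3 m
rate = 161.3 m / 410 ka = 0.000393 m/yr = 0.393 m/kyr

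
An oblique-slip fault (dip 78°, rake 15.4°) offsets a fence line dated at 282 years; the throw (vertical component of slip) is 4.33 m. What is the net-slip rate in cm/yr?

dip-slip = throw / sin(dip) = 4.33 / sin(78°) = 4.427 m
net slip = dip-slip / sin(rake) = 4.427 / sin(15.4°) = 16.67 m
rate = 16.67 m / 282 years = 0.0591 m/yr = 5.91 cm/yr

5.91 cm/yr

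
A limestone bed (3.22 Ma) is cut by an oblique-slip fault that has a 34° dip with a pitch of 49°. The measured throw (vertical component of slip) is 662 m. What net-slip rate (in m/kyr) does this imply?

0.487 m/kyr

dip-slip = throw / sin(dip) = 662 / sin(34°) = 1184 m
net slip = dip-slip / sin(rake) = 1184 / sin(49°) = 1569 m
rate = 1569 m / 3.22 Ma = 0.000487 m/yr = 0.487 m/kyr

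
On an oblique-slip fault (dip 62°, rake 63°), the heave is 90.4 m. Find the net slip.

216 m

dip-slip = heave / cos(dip) = 90.4 / cos(62°) = 192.6 m
net slip = dip-slip / sin(rake) = 192.6 / sin(63°) = 216 m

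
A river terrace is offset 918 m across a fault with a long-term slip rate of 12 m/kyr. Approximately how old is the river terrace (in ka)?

age = offset / rate = 918 m / (12 m/kyr) = 76500 yr = 76.5 ka

76.5 ka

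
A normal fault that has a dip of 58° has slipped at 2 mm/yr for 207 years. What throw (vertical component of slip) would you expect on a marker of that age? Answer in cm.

dip-slip = rate × time = 2 mm/yr × 207 years = 0.4140 m
throw = dip-slip × sin(dip) = 0.4140 × sin(58°) = 0.351 m = 35.1 cm

35.1 cm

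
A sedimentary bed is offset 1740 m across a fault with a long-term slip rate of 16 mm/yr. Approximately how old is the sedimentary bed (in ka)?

109 ka

age = offset / rate = 1740 m / (16 mm/yr) = 109000 yr = 109 ka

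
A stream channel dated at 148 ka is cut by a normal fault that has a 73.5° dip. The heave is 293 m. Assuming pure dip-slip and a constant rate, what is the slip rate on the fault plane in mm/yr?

6.97 mm/yr

dip-slip = heave / cos(dip) = 293 m / cos(73.5°) = 1032 m
rate = 1032 m / 148 ka = 0.00697 m/yr = 6.97 mm/yr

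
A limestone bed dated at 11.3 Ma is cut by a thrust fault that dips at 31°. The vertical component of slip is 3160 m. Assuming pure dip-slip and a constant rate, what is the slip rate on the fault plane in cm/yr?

dip-slip = throw / sin(dip) = 3160 m / sin(31°) = 6135 m
rate = 6135 m / 11.3 Ma = 0.000543 m/yr = 0.0543 cm/yr

0.0543 cm/yr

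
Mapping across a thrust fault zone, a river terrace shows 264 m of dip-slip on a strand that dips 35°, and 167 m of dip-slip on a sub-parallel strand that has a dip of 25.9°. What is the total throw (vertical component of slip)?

throw_A = 264 × sin(35°) = 151.4 m
throw_B = 167 × sin(25.9°) = 72.95 m
total = 151.4 + 72.95 = 224 m

224 m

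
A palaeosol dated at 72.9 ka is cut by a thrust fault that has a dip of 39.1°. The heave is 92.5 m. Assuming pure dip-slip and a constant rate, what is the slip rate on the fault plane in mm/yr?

dip-slip = heave / cos(dip) = 92.5 m / cos(39.1°) = 119.2 m
rate = 119.2 m / 72.9 ka = 0.00164 m/yr = 1.64 mm/yr

1.64 mm/yr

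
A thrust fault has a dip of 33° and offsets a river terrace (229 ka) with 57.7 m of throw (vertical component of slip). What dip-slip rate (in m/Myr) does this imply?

dip-slip = throw / sin(dip) = 57.7 m / sin(33°) = 105.9 m
rate = 105.9 m / 229 ka = 0.000463 m/yr = 463 m/Myr

463 m/Myr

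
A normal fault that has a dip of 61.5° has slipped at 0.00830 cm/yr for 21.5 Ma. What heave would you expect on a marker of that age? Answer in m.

851 m

dip-slip = rate × time = 0.00830 cm/yr × 21.5 Ma = 1784 m
heave = dip-slip × cos(dip) = 1784 × cos(61.5°) = 851 m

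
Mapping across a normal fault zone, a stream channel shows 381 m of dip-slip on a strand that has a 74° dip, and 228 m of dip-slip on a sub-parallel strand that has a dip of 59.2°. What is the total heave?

heave_A = 381 × cos(74°) = 105 m
heave_B = 228 × cos(59.2°) = 116.7 m
total = 105 + 116.7 = 222 m

222 m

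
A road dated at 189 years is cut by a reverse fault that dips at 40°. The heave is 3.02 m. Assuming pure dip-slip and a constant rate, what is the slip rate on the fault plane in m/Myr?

dip-slip = heave / cos(dip) = 3.02 m / cos(40°) = 3.942 m
rate = 3.942 m / 189 years = 0.0209 m/yr = 20900 m/Myr

20900 m/Myr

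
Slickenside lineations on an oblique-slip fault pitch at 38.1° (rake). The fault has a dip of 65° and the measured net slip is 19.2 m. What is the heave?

5.01 m

dip-slip = net slip × sin(rake) = 19.2 m × sin(38.1°) = 11.85 m
heave = dip-slip × cos(dip) = 11.85 × cos(65°) = 5.01 m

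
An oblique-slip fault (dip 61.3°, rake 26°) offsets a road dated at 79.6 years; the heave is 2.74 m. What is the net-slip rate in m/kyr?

dip-slip = heave / cos(dip) = 2.74 / cos(61.3°) = 5.706 m
net slip = dip-slip / sin(rake) = 5.706 / sin(26°) = 13.02 m
rate = 13.02 m / 79.6 years = 0.164 m/yr = 164 m/kyr

164 m/kyr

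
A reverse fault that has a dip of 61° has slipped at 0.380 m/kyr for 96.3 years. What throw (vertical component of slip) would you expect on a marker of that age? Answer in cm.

dip-slip = rate × time = 0.380 m/kyr × 96.3 years = 0.03659 m
throw = dip-slip × sin(dip) = 0.03659 × sin(61°) = 0.0320 m = 3.20 cm

3.20 cm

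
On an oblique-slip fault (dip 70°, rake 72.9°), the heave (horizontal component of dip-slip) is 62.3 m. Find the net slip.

dip-slip = heave / cos(dip) = 62.3 / cos(70°) = 182.2 m
net slip = dip-slip / sin(rake) = 182.2 / sin(72.9°) = 191 m

191 m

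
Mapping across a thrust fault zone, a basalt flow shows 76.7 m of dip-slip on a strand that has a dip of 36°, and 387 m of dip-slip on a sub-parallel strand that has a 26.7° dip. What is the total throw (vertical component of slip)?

throw_A = 76.7 × sin(36°) = 45.08 m
throw_B = 387 × sin(26.7°) = 173.9 m
total = 45.08 + 173.9 = 219 m

219 m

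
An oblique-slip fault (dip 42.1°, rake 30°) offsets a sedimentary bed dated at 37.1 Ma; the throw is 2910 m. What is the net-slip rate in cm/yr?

dip-slip = throw / sin(dip) = 2910 / sin(42.1°) = 4341 m
net slip = dip-slip / sin(rake) = 4341 / sin(30°) = 8681 m
rate = 8681 m / 37.1 Ma = 0.000234 m/yr = 0.0234 cm/yr

0.0234 cm/yr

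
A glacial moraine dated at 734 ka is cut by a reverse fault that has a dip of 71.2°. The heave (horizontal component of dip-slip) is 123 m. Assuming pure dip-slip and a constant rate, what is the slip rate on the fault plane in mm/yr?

0.520 mm/yr

dip-slip = heave / cos(dip) = 123 m / cos(71.2°) = 381.7 m
rate = 381.7 m / 734 ka = 0.000520 m/yr = 0.520 mm/yr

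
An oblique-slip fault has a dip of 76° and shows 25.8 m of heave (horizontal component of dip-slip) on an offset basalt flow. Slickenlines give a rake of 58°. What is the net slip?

126 m

dip-slip = heave / cos(dip) = 25.8 / cos(76°) = 106.6 m
net slip = dip-slip / sin(rake) = 106.6 / sin(58°) = 126 m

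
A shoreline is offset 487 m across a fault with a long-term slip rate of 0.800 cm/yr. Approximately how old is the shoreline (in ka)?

60.9 ka

age = offset / rate = 487 m / (0.800 cm/yr) = 60900 yr = 60.9 ka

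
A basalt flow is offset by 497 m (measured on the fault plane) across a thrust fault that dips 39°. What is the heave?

heave = dip-slip × cos(dip) = 497 m × cos(39°) = 386 m

386 m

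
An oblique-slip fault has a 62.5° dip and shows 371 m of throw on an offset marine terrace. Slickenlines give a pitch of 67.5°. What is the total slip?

453 m

dip-slip = throw / sin(dip) = 371 / sin(62.5°) = 418.3 m
net slip = dip-slip / sin(rake) = 418.3 / sin(67.5°) = 453 m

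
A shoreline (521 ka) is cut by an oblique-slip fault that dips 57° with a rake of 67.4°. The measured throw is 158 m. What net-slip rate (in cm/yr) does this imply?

dip-slip = throw / sin(dip) = 158 / sin(57°) = 188.4 m
net slip = dip-slip / sin(rake) = 188.4 / sin(67.4°) = 204.1 m
rate = 204.1 m / 521 ka = 0.000392 m/yr = 0.0392 cm/yr

0.0392 cm/yr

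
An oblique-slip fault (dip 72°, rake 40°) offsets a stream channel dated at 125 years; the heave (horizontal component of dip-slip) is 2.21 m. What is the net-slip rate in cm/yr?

dip-slip = heave / cos(dip) = 2.21 / cos(72°) = 7.152 m
net slip = dip-slip / sin(rake) = 7.152 / sin(40°) = 11.13 m
rate = 11.13 m / 125 years = 0.0890 m/yr = 8.90 cm/yr

8.90 cm/yr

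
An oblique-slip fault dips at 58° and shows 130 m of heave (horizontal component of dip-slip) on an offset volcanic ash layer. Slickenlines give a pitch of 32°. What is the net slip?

dip-slip = heave / cos(dip) = 130 / cos(58°) = 245.3 m
net slip = dip-slip / sin(rake) = 245.3 / sin(32°) = 463 m

463 m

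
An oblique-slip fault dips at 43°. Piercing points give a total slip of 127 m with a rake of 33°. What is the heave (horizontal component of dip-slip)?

dip-slip = net slip × sin(rake) = 127 m × sin(33°) = 69.17 m
heave = dip-slip × cos(dip) = 69.17 × cos(43°) = 50.6 m

50.6 m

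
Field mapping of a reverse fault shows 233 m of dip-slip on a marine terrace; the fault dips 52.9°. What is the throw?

186 m

throw = dip-slip × sin(dip) = 233 m × sin(52.9°) = 186 m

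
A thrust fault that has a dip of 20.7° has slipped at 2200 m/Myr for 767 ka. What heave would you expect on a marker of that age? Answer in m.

1580 m

dip-slip = rate × time = 2200 m/Myr × 767 ka = 1687 m
heave = dip-slip × cos(dip) = 1687 × cos(20.7°) = 1580 m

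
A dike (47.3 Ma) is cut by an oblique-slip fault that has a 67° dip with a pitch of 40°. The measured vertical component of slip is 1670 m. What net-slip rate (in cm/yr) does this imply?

0.00597 cm/yr

dip-slip = throw / sin(dip) = 1670 / sin(67°) = 1814 m
net slip = dip-slip / sin(rake) = 1814 / sin(40°) = 2822 m
rate = 2822 m / 47.3 Ma = 0.0000597 m/yr = 0.00597 cm/yr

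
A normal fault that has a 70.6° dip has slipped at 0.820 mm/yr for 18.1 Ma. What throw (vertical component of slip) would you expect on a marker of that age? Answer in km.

dip-slip = rate × time = 0.820 mm/yr × 18.1 Ma = 14840 m
throw = dip-slip × sin(dip) = 14840 × sin(70.6°) = 14000 m = 14 km

14 km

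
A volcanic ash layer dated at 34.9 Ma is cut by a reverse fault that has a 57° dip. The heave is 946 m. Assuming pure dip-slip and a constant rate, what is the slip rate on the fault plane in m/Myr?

49.8 m/Myr

dip-slip = heave / cos(dip) = 946 m / cos(57°) = 1737 m
rate = 1737 m / 34.9 Ma = 0.0000498 m/yr = 49.8 m/Myr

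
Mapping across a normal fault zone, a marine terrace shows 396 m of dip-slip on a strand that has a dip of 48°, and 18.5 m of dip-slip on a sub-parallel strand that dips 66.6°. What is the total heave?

272 m

heave_A = 396 × cos(48°) = 265 m
heave_B = 18.5 × cos(66.6°) = 7.347 m
total = 265 + 7.347 = 272 m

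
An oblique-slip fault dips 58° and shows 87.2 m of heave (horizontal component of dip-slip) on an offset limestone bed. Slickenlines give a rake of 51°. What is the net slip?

dip-slip = heave / cos(dip) = 87.2 / cos(58°) = 164.6 m
net slip = dip-slip / sin(rake) = 164.6 / sin(51°) = 212 m

212 m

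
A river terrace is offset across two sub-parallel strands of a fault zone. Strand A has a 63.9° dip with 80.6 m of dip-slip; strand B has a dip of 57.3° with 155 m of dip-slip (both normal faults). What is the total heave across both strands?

119 m

heave_A = 80.6 × cos(63.9°) = 35.46 m
heave_B = 155 × cos(57.3°) = 83.74 m
total = 35.46 + 83.74 = 119 m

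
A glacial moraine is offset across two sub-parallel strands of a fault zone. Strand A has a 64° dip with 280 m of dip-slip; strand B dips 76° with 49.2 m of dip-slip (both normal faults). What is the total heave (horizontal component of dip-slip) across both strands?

heave_A = 280 × cos(64°) = 122.7 m
heave_B = 49.2 × cos(76°) = 11.90 m
total = 122.7 + 11.90 = 135 m

135 m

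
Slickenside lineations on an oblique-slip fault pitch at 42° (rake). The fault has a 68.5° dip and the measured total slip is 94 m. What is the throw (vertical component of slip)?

dip-slip = net slip × sin(rake) = 94 m × sin(42°) = 62.90 m
throw = dip-slip × sin(dip) = 62.90 × sin(68.5°) = 58.5 m

58.5 m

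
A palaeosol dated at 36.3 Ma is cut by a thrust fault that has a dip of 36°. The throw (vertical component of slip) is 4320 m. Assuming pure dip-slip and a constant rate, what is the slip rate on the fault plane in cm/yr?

dip-slip = throw / sin(dip) = 4320 m / sin(36°) = 7350 m
rate = 7350 m / 36.3 Ma = 0.000202 m/yr = 0.0202 cm/yr

0.0202 cm/yr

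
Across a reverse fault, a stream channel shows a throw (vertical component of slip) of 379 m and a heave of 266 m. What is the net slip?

net slip = √(throw² + heave²) = √(379² + 266²) = 463 m

463 m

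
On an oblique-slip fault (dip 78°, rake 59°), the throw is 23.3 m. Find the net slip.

dip-slip = throw / sin(dip) = 23.3 / sin(78°) = 23.82 m
net slip = dip-slip / sin(rake) = 23.82 / sin(59°) = 27.8 m

27.8 m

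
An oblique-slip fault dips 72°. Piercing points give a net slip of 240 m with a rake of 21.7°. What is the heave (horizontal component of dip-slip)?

dip-slip = net slip × sin(rake) = 240 m × sin(21.7°) = 88.74 m
heave = dip-slip × cos(dip) = 88.74 × cos(72°) = 27.4 m

27.4 m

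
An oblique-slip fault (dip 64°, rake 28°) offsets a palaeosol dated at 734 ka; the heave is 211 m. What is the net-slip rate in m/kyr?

1.40 m/kyr

dip-slip = heave / cos(dip) = 211 / cos(64°) = 481.3 m
net slip = dip-slip / sin(rake) = 481.3 / sin(28°) = 1025 m
rate = 1025 m / 734 ka = 0.00140 m/yr = 1.40 m/kyr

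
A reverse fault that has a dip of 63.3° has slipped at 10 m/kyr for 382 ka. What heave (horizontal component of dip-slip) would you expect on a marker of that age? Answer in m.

dip-slip = rate × time = 10 m/kyr × 382 ka = 3820 m
heave = dip-slip × cos(dip) = 3820 × cos(63.3°) = 1720 m

1720 m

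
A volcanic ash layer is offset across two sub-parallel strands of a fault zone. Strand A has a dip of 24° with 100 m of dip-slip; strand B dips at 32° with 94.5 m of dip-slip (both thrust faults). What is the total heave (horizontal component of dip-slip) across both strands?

heave_A = 100 × cos(24°) = 91.35 m
heave_B = 94.5 × cos(32°) = 80.14 m
total = 91.35 + 80.14 = 171 m

171 m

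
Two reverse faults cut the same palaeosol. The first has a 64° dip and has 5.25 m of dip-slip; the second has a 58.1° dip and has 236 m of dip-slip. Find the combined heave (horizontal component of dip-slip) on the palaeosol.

127 m

heave_A = 5.25 × cos(64°) = 2.301 m
heave_B = 236 × cos(58.1°) = 124.7 m
total = 2.301 + 124.7 = 127 m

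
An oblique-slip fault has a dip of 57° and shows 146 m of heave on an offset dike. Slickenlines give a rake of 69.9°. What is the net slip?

285 m

dip-slip = heave / cos(dip) = 146 / cos(57°) = 268.1 m
net slip = dip-slip / sin(rake) = 268.1 / sin(69.9°) = 285 m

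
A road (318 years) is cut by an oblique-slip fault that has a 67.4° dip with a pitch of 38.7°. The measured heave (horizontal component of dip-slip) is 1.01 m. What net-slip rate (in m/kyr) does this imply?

13.2 m/kyr

dip-slip = heave / cos(dip) = 1.01 / cos(67.4°) = 2.628 m
net slip = dip-slip / sin(rake) = 2.628 / sin(38.7°) = 4.203 m
rate = 4.203 m / 318 years = 0.0132 m/yr = 13.2 m/kyr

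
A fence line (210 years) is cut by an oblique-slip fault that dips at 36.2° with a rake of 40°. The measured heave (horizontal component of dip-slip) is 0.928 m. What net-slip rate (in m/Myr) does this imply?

8520 m/Myr

dip-slip = heave / cos(dip) = 0.928 / cos(36.2°) = 1.150 m
net slip = dip-slip / sin(rake) = 1.150 / sin(40°) = 1.789 m
rate = 1.789 m / 210 years = 0.00852 m/yr = 8520 m/Myr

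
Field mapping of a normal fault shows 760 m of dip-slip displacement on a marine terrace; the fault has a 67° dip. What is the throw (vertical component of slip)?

700 m

throw = dip-slip × sin(dip) = 760 m × sin(67°) = 700 m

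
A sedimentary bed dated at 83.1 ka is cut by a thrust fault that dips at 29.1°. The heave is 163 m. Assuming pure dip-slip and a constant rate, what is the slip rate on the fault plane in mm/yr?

2.24 mm/yr

dip-slip = heave / cos(dip) = 163 m / cos(29.1°) = 186.5 m
rate = 186.5 m / 83.1 ka = 0.00224 m/yr = 2.24 mm/yr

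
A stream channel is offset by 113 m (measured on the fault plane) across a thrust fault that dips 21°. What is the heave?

105 m

heave = dip-slip × cos(dip) = 113 m × cos(21°) = 105 m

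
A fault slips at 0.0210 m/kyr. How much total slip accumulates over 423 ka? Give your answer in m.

8.88 m

slip = rate × time = 0.0210 m/kyr × 423 ka = 8.88 m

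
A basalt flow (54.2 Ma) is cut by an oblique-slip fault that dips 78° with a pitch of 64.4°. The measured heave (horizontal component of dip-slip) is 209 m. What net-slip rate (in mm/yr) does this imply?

dip-slip = heave / cos(dip) = 209 / cos(78°) = 1005 m
net slip = dip-slip / sin(rake) = 1005 / sin(64.4°) = 1115 m
rate = 1115 m / 54.2 Ma = 0.0000206 m/yr = 0.0206 mm/yr

0.0206 mm/yr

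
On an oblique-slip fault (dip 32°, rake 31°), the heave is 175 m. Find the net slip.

401 m

dip-slip = heave / cos(dip) = 175 / cos(32°) = 206.4 m
net slip = dip-slip / sin(rake) = 206.4 / sin(31°) = 401 m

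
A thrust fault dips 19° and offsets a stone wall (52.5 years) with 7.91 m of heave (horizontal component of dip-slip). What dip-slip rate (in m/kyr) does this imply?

159 m/kyr

dip-slip = heave / cos(dip) = 7.91 m / cos(19°) = 8.366 m
rate = 8.366 m / 52.5 years = 0.159 m/yr = 159 m/kyr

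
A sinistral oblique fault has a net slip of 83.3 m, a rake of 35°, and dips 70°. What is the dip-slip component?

dip-slip = net slip × sin(rake) = 83.3 m × sin(35°) = 47.8 m

47.8 m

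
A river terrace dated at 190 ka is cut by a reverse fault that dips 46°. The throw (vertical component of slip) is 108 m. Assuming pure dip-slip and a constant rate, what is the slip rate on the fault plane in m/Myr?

dip-slip = throw / sin(dip) = 108 m / sin(46°) = 150.1 m
rate = 150.1 m / 190 ka = 0.000790 m/yr = 790 m/Myr

790 m/Myr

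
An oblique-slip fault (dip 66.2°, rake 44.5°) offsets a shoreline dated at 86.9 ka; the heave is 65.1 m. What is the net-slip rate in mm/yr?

dip-slip = heave / cos(dip) = 65.1 / cos(66.2°) = 161.3 m
net slip = dip-slip / sin(rake) = 161.3 / sin(44.5°) = 230.2 m
rate = 230.2 m / 86.9 ka = 0.00265 m/yr = 2.65 mm/yr

2.65 mm/yr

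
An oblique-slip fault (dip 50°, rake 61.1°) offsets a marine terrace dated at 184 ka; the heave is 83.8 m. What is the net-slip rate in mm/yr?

dip-slip = heave / cos(dip) = 83.8 / cos(50°) = 130.4 m
net slip = dip-slip / sin(rake) = 130.4 / sin(61.1°) = 148.9 m
rate = 148.9 m / 184 ka = 0.000809 m/yr = 0.809 mm/yr

0.809 mm/yr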